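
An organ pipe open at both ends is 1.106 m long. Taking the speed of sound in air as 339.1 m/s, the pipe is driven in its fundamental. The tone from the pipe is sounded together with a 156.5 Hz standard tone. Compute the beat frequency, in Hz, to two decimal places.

3.20 Hz

Open pipe: f_n = n·v/(2L) = 1·339.1/(2·1.106) = 153.3002 Hz.
f_beat = |153.3002 − 156.5| = 3.20 Hz.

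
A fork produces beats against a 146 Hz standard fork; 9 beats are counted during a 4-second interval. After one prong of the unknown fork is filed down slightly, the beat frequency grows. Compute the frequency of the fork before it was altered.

Beat frequency = 9/4 = 2.25 Hz.
|f − 146| = 2.25, so the fork was at either 143.75 Hz or 148.25 Hz.
Filing a prong removes mass and raises the fork's frequency; the adjustment raises the fork's frequency.
The beat rate rose, so the adjustment moved the fork further from 146 Hz — it was already above the reference.

148.25 Hz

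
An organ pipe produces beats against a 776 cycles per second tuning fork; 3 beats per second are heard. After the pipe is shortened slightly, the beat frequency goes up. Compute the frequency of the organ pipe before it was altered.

|f − 776| = 3, so the organ pipe was at either 773 Hz or 779 Hz.
A shorter pipe has a higher fundamental; the adjustment raises the organ pipe's frequency.
The beat rate rose, so the adjustment moved the organ pipe further from 776 Hz — it was already above the reference.

779 Hz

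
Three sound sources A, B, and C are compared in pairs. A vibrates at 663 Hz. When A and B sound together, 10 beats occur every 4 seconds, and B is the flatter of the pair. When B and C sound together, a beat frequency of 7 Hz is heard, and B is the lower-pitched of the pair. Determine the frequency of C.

A–B: Beat frequency = 10/4 = 2.5 Hz.
B is below A, so f_B = 663 − 2.5 = 660.5 Hz.
C is above B, so f_C = 660.5 + 7 = 667.5 Hz.

667.5 Hz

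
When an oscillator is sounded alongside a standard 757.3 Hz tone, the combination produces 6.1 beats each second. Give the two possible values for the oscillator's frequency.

|f − 757.3| = 6.1, so f = 757.3 ± 6.1.

751.2 Hz or 763.4 Hz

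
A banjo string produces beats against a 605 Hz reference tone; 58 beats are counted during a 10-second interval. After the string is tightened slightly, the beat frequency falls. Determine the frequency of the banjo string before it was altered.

Beat frequency = 58/10 = 5.8 Hz.
|f − 605| = 5.8, so the banjo string was at either 599.2 Hz or 610.8 Hz.
Increasing tension raises a string's frequency; the adjustment raises the banjo string's frequency.
The beat rate fell, so the adjustment moved the banjo string toward 605 Hz — it must have started below the reference.

599.2 Hz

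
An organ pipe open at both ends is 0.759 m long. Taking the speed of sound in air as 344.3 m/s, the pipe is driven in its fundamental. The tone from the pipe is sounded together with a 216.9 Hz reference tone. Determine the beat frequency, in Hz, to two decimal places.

9.91 Hz

Open pipe: f_n = n·v/(2L) = 1·344.3/(2·0.759) = 226.8116 Hz.
f_beat = |226.8116 − 216.9| = 9.91 Hz.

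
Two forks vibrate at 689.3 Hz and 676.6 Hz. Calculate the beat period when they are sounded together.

0.079 s

f_beat = |689.3 − 676.6| = 12.7 Hz.
Beat period T = 1 / f_beat = 1 / 12.7 s.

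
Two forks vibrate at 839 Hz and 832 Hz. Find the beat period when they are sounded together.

0.143 s

f_beat = |839 − 832| = 7 Hz.
Beat period T = 1 / f_beat = 1 / 7 s.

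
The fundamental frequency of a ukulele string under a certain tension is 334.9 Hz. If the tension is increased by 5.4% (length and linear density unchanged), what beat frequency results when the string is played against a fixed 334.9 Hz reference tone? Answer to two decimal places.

8.92 Hz

For a string, f ∝ √T, so the new frequency is 334.9·√1.054 = 343.8234 Hz.
f_beat = |343.8234 − 334.9| = 8.92 Hz.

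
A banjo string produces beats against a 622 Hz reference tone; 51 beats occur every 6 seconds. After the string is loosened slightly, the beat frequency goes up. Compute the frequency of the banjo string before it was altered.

613.5 Hz

Beat frequency = 51/6 = 8.5 Hz.
|f − 622| = 8.5, so the banjo string was at either 613.5 Hz or 630.5 Hz.
Reducing tension lowers a string's frequency; the adjustment lowers the banjo string's frequency.
The beat rate rose, so the adjustment moved the banjo string further from 622 Hz — it was already below the reference.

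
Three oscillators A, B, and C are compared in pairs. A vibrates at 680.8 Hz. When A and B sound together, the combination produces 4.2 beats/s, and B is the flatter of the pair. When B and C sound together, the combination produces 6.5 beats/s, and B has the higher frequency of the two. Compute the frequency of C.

670.1 Hz

B is below A, so f_B = 680.8 − 4.2 = 676.6 Hz.
C is below B, so f_C = 676.6 − 6.5 = 670.1 Hz.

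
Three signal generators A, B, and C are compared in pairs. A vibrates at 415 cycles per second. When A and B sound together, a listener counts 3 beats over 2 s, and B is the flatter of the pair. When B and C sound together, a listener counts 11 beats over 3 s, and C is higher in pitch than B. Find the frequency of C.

417.1667 Hz

A–B: Beat frequency = 3/2 = 1.5 Hz.
B is below A, so f_B = 415 − 1.5 = 413.5 Hz.
B–C: Beat frequency = 11/3 = 3.6667 Hz.
C is above B, so f_C = 413.5 + 3.6667 = 417.1667 Hz.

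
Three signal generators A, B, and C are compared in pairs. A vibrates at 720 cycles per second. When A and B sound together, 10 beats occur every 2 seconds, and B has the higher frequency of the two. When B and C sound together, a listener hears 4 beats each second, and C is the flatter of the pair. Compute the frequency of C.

721 Hz

A–B: Beat frequency = 10/2 = 5 Hz.
B is above A, so f_B = 720 + 5 = 725 Hz.
C is below B, so f_C = 725 − 4 = 721 Hz.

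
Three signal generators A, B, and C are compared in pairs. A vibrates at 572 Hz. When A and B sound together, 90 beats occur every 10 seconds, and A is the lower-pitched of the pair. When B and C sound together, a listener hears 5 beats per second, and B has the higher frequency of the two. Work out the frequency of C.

A–B: Beat frequency = 90/10 = 9 Hz.
B is above A, so f_B = 572 + 9 = 581 Hz.
C is below B, so f_C = 581 − 5 = 576 Hz.

576 Hz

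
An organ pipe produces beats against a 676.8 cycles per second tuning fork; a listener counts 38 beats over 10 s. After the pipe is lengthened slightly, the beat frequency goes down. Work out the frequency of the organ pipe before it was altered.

680.6 Hz

Beat frequency = 38/10 = 3.8 Hz.
|f − 676.8| = 3.8, so the organ pipe was at either 673 Hz or 680.6 Hz.
A longer pipe has a lower fundamental; the adjustment lowers the organ pipe's frequency.
The beat rate fell, so the adjustment moved the organ pipe toward 676.8 Hz — it must have started above the reference.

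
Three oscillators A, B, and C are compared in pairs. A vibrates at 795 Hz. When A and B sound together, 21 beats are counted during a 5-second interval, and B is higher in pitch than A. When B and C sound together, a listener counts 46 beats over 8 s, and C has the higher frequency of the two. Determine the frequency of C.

804.95 Hz

A–B: Beat frequency = 21/5 = 4.2 Hz.
B is above A, so f_B = 795 + 4.2 = 799.2 Hz.
B–C: Beat frequency = 46/8 = 5.75 Hz.
C is above B, so f_C = 799.2 + 5.75 = 804.95 Hz.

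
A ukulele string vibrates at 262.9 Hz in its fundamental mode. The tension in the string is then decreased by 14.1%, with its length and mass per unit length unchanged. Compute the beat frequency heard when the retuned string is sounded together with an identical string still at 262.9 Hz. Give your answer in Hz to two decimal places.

19.24 Hz

For a string, f ∝ √T, so the new frequency is 262.9·√0.859 = 243.6616 Hz.
f_beat = |243.6616 − 262.9| = 19.24 Hz.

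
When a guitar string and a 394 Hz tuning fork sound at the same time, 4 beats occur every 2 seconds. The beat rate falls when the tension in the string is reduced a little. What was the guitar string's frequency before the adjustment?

Beat frequency = 4/2 = 2 Hz.
|f − 394| = 2, so the guitar string was at either 392 Hz or 396 Hz.
Lower tension means lower frequency; the adjustment lowers the guitar string's frequency.
The beat rate fell, so the adjustment moved the guitar string toward 394 Hz — it must have started above the reference.

396 Hz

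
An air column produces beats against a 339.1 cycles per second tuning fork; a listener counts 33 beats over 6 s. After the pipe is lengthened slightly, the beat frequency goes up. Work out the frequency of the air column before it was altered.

Beat frequency = 33/6 = 5.5 Hz.
|f − 339.1| = 5.5, so the air column was at either 333.6 Hz or 344.6 Hz.
A longer pipe has a lower fundamental; the adjustment lowers the air column's frequency.
The beat rate rose, so the adjustment moved the air column further from 339.1 Hz — it was already below the reference.

333.6 Hz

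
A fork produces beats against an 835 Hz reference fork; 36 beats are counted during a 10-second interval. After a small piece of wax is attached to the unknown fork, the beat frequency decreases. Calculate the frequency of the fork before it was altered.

838.6 Hz

Beat frequency = 36/10 = 3.6 Hz.
|f − 835| = 3.6, so the fork was at either 831.4 Hz or 838.6 Hz.
Loading a fork with wax lowers its frequency; the adjustment lowers the fork's frequency.
The beat rate fell, so the adjustment moved the fork toward 835 Hz — it must have started above the reference.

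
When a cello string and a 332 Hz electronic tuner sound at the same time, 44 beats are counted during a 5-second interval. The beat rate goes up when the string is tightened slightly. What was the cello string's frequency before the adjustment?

Beat frequency = 44/5 = 8.8 Hz.
|f − 332| = 8.8, so the cello string was at either 323.2 Hz or 340.8 Hz.
Increasing tension raises a string's frequency; the adjustment raises the cello string's frequency.
The beat rate rose, so the adjustment moved the cello string further from 332 Hz — it was already above the reference.

340.8 Hz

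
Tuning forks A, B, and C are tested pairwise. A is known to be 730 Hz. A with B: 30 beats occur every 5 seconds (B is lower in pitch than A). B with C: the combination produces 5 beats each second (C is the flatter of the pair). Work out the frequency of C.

719 Hz

A–B: Beat frequency = 30/5 = 6 Hz.
B is below A, so f_B = 730 − 6 = 724 Hz.
C is below B, so f_C = 724 − 5 = 719 Hz.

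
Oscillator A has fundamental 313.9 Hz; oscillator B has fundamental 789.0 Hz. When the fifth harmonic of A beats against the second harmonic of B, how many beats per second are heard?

8.5 Hz

Fifth harmonic of the first: 5·313.9 = 1569.5 Hz.
Second harmonic of the second: 2·789.0 = 1578.0 Hz.
f_beat = |1569.5 − 1578.0| = 8.5 Hz.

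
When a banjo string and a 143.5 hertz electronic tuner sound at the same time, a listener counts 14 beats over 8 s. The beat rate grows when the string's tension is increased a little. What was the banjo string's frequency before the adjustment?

Beat frequency = 14/8 = 1.75 Hz.
|f − 143.5| = 1.75, so the banjo string was at either 141.75 Hz or 145.25 Hz.
Higher tension means higher frequency; the adjustment raises the banjo string's frequency.
The beat rate rose, so the adjustment moved the banjo string further from 143.5 Hz — it was already above the reference.

145.25 Hz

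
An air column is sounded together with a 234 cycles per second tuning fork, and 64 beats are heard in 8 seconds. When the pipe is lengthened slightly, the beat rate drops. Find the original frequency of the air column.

242 Hz

Beat frequency = 64/8 = 8 Hz.
|f − 234| = 8, so the air column was at either 226 Hz or 242 Hz.
A longer pipe has a lower fundamental; the adjustment lowers the air column's frequency.
The beat rate fell, so the adjustment moved the air column toward 234 Hz — it must have started above the reference.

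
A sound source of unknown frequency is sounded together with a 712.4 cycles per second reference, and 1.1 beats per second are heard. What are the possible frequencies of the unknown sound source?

|f − 712.4| = 1.1, so f = 712.4 ± 1.1.

711.3 Hz or 713.5 Hz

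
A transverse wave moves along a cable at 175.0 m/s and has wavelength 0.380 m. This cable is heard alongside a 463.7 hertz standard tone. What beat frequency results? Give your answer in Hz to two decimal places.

3.17 Hz

Source frequency f = v/λ = 175.0/0.380 = 460.5263 Hz.
f_beat = |460.5263 − 463.7| = 3.17 Hz.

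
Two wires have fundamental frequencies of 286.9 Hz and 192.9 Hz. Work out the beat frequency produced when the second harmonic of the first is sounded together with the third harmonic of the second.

Second harmonic of the first: 2·286.9 = 573.8 Hz.
Third harmonic of the second: 3·192.9 = 578.7 Hz.
f_beat = |573.8 − 578.7| = 4.9 Hz.

4.9 Hz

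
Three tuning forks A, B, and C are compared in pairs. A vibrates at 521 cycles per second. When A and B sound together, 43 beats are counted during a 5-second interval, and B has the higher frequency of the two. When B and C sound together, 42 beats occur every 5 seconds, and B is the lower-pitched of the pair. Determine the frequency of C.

538 Hz

A–B: Beat frequency = 43/5 = 8.6 Hz.
B is above A, so f_B = 521 + 8.6 = 529.6 Hz.
B–C: Beat frequency = 42/5 = 8.4 Hz.
C is above B, so f_C = 529.6 + 8.4 = 538 Hz.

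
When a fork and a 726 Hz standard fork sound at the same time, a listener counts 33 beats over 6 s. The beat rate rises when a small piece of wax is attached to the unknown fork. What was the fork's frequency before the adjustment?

Beat frequency = 33/6 = 5.5 Hz.
|f − 726| = 5.5, so the fork was at either 720.5 Hz or 731.5 Hz.
Loading a fork with wax lowers its frequency; the adjustment lowers the fork's frequency.
The beat rate rose, so the adjustment moved the fork further from 726 Hz — it was already below the reference.

720.5 Hz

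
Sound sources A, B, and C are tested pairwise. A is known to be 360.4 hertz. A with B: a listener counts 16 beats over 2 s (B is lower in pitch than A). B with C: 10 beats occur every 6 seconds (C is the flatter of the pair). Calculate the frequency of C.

A–B: Beat frequency = 16/2 = 8 Hz.
B is below A, so f_B = 360.4 − 8 = 352.4 Hz.
B–C: Beat frequency = 10/6 = 1.6667 Hz.
C is below B, so f_C = 352.4 − 1.6667 = 350.7333 Hz.

350.7333 Hz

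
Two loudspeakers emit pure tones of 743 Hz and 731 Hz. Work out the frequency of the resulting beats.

12 Hz

f_beat = |f₁ − f₂|.
|743 − 731| = 12 Hz.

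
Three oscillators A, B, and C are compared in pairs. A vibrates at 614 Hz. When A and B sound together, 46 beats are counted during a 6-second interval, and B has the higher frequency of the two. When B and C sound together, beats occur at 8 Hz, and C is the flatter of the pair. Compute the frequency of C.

613.6667 Hz

A–B: Beat frequency = 46/6 = 7.6667 Hz.
B is above A, so f_B = 614 + 7.6667 = 621.6667 Hz.
C is below B, so f_C = 621.6667 − 8 = 613.6667 Hz.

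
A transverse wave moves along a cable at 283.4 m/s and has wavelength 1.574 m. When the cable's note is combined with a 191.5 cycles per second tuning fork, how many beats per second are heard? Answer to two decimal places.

11.45 Hz

Source frequency f = v/λ = 283.4/1.574 = 180.0508 Hz.
f_beat = |180.0508 − 191.5| = 11.45 Hz.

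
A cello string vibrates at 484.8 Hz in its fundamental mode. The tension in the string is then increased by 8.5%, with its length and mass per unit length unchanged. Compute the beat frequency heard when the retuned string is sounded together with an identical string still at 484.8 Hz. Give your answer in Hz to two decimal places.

For a string, f ∝ √T, so the new frequency is 484.8·√1.085 = 504.9838 Hz.
f_beat = |504.9838 − 484.8| = 20.18 Hz.

20.18 Hz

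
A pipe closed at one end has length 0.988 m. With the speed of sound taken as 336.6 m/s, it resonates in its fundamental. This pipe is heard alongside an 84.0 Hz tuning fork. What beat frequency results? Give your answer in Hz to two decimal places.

Closed pipe (odd harmonics): f_n = n·v/(4L) = 1·336.6/(4·0.988) = 85.1721 Hz.
f_beat = |85.1721 − 84.0| = 1.17 Hz.

1.17 Hz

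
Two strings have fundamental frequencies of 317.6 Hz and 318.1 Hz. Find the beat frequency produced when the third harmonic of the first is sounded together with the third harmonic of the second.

1.5 Hz

Third harmonic of the first: 3·317.6 = 952.8 Hz.
Third harmonic of the second: 3·318.1 = 954.3 Hz.
f_beat = |952.8 − 954.3| = 1.5 Hz.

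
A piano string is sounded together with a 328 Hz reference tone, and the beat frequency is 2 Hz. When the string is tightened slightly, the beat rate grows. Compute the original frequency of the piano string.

|f − 328| = 2, so the piano string was at either 326 Hz or 330 Hz.
Increasing tension raises a string's frequency; the adjustment raises the piano string's frequency.
The beat rate rose, so the adjustment moved the piano string further from 328 Hz — it was already above the reference.

330 Hz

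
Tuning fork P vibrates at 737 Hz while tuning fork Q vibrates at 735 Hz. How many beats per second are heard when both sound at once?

f_beat = |f₁ − f₂|.
|737 − 735| = 2 Hz.

2 Hz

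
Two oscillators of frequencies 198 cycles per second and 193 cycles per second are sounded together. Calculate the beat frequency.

The beat frequency equals the magnitude of the frequency difference.
|198 − 193| = 5 Hz.

5 Hz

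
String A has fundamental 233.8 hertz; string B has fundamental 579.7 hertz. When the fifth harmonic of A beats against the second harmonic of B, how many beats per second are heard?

Fifth harmonic of the first: 5·233.8 = 1169.0 Hz.
Second harmonic of the second: 2·579.7 = 1159.4 Hz.
f_beat = |1169.0 − 1159.4| = 9.6 Hz.

9.6 Hz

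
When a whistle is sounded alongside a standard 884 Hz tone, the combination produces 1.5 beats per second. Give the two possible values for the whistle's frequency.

|f − 884| = 1.5, so f = 884 ± 1.5.

882.5 Hz or 885.5 Hz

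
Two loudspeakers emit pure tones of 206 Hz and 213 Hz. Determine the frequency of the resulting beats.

7 Hz

Beats arise from superposition of two nearby frequencies; the beat rate is |f₁ − f₂|.
|206 − 213| = 7 Hz.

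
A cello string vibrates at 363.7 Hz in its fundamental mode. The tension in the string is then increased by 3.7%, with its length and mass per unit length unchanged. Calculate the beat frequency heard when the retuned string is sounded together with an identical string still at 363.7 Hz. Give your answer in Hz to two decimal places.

6.67 Hz

For a string, f ∝ √T, so the new frequency is 363.7·√1.037 = 370.3673 Hz.
f_beat = |370.3673 − 363.7| = 6.67 Hz.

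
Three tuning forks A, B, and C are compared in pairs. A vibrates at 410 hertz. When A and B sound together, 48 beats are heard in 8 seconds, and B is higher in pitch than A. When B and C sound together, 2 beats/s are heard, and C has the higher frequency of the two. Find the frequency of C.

418 Hz

A–B: Beat frequency = 48/8 = 6 Hz.
B is above A, so f_B = 410 + 6 = 416 Hz.
C is above B, so f_C = 416 + 2 = 418 Hz.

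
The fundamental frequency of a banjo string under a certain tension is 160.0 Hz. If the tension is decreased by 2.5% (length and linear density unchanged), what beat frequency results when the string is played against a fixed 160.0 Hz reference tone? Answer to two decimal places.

For a string, f ∝ √T, so the new frequency is 160.0·√0.975 = 157.9873 Hz.
f_beat = |157.9873 − 160.0| = 2.01 Hz.

2.01 Hz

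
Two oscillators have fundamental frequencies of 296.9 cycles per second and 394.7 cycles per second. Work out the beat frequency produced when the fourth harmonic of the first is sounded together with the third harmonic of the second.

3.5 Hz

Fourth harmonic of the first: 4·296.9 = 1187.6 Hz.
Third harmonic of the second: 3·394.7 = 1184.1 Hz.
f_beat = |1187.6 − 1184.1| = 3.5 Hz.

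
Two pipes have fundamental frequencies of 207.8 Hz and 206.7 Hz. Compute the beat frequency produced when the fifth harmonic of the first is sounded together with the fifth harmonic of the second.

5.5 Hz

Fifth harmonic of the first: 5·207.8 = 1039.0 Hz.
Fifth harmonic of the second: 5·206.7 = 1033.5 Hz.
f_beat = |1039.0 − 1033.5| = 5.5 Hz.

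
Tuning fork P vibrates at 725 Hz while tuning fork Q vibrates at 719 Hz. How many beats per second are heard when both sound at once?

6 Hz

f_beat = |f₁ − f₂|.
|725 − 719| = 6 Hz.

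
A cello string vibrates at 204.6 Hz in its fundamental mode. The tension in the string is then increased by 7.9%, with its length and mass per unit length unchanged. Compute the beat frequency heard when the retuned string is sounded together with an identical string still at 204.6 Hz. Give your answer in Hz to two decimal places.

For a string, f ∝ √T, so the new frequency is 204.6·√1.079 = 212.5281 Hz.
f_beat = |212.5281 − 204.6| = 7.93 Hz.

7.93 Hz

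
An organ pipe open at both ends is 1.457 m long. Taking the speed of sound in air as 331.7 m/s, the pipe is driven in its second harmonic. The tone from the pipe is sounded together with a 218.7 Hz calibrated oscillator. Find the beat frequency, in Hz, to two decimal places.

8.96 Hz

Open pipe: f_n = n·v/(2L) = 2·331.7/(2·1.457) = 227.6596 Hz.
f_beat = |227.6596 − 218.7| = 8.96 Hz.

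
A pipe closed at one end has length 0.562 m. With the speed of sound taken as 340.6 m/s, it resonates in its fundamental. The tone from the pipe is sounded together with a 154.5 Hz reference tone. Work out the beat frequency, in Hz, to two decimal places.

2.99 Hz

Closed pipe (odd harmonics): f_n = n·v/(4L) = 1·340.6/(4·0.562) = 151.5125 Hz.
f_beat = |151.5125 − 154.5| = 2.99 Hz.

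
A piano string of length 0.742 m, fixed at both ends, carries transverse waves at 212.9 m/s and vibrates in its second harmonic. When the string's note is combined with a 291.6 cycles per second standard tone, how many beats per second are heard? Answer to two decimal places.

For a string fixed at both ends, f_n = n·v/(2L) = 2·212.9/(2·0.742) = 286.9272 Hz.
f_beat = |286.9272 − 291.6| = 4.67 Hz.

4.67 Hz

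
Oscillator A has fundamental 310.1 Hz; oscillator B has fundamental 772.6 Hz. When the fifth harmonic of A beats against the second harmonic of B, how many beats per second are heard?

Fifth harmonic of the first: 5·310.1 = 1550.5 Hz.
Second harmonic of the second: 2·772.6 = 1545.2 Hz.
f_beat = |1550.5 − 1545.2| = 5.3 Hz.

5.3 Hz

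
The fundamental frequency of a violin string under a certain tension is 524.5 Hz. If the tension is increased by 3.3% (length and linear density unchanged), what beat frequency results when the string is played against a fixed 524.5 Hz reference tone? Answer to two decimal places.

8.58 Hz

For a string, f ∝ √T, so the new frequency is 524.5·√1.033 = 533.0840 Hz.
f_beat = |533.0840 − 524.5| = 8.58 Hz.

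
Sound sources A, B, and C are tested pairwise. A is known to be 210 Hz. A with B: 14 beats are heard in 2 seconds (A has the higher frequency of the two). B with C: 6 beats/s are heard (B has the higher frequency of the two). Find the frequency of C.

A–B: Beat frequency = 14/2 = 7 Hz.
B is below A, so f_B = 210 − 7 = 203 Hz.
C is below B, so f_C = 203 − 6 = 197 Hz.

197 Hz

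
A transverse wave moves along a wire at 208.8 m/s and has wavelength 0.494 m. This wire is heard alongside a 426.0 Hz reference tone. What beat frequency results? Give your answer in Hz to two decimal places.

Source frequency f = v/λ = 208.8/0.494 = 422.6721 Hz.
f_beat = |422.6721 − 426.0| = 3.33 Hz.

3.33 Hz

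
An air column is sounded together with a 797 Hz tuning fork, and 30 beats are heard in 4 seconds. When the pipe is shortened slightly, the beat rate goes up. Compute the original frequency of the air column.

Beat frequency = 30/4 = 7.5 Hz.
|f − 797| = 7.5, so the air column was at either 789.5 Hz or 804.5 Hz.
A shorter pipe has a higher fundamental; the adjustment raises the air column's frequency.
The beat rate rose, so the adjustment moved the air column further from 797 Hz — it was already above the reference.

804.5 Hz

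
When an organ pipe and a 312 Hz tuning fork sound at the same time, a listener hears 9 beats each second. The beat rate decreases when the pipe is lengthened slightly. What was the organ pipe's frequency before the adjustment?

|f − 312| = 9, so the organ pipe was at either 303 Hz or 321 Hz.
A longer pipe has a lower fundamental; the adjustment lowers the organ pipe's frequency.
The beat rate fell, so the adjustment moved the organ pipe toward 312 Hz — it must have started above the reference.

321 Hz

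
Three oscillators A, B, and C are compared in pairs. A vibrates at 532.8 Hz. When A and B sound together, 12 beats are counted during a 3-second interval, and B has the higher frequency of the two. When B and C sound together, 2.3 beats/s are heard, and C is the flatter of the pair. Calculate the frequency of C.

534.5 Hz

A–B: Beat frequency = 12/3 = 4 Hz.
B is above A, so f_B = 532.8 + 4 = 536.8 Hz.
C is below B, so f_C = 536.8 − 2.3 = 534.5 Hz.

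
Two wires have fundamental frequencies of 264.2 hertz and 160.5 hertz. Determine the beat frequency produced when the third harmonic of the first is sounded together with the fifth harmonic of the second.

9.9 Hz

Third harmonic of the first: 3·264.2 = 792.6 Hz.
Fifth harmonic of the second: 5·160.5 = 802.5 Hz.
f_beat = |792.6 − 802.5| = 9.9 Hz.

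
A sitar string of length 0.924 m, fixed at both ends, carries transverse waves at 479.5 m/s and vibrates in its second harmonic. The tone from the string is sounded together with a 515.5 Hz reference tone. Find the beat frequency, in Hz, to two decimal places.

For a string fixed at both ends, f_n = n·v/(2L) = 2·479.5/(2·0.924) = 518.9394 Hz.
f_beat = |518.9394 − 515.5| = 3.44 Hz.

3.44 Hz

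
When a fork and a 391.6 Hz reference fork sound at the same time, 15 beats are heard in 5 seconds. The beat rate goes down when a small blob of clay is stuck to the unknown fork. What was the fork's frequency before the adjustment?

Beat frequency = 15/5 = 3 Hz.
|f − 391.6| = 3, so the fork was at either 388.6 Hz or 394.6 Hz.
Adding mass to a fork lowers its frequency; the adjustment lowers the fork's frequency.
The beat rate fell, so the adjustment moved the fork toward 391.6 Hz — it must have started above the reference.

394.6 Hz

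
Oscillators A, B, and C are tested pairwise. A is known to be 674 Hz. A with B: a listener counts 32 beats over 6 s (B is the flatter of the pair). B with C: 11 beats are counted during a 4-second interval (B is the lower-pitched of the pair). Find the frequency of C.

A–B: Beat frequency = 32/6 = 5.3333 Hz.
B is below A, so f_B = 674 − 5.3333 = 668.6667 Hz.
B–C: Beat frequency = 11/4 = 2.75 Hz.
C is above B, so f_C = 668.6667 + 2.75 = 671.4167 Hz.

671.4167 Hz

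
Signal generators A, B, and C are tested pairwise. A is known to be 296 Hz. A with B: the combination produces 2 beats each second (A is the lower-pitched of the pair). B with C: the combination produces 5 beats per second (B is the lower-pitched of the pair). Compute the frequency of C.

303 Hz

B is above A, so f_B = 296 + 2 = 298 Hz.
C is above B, so f_C = 298 + 5 = 303 Hz.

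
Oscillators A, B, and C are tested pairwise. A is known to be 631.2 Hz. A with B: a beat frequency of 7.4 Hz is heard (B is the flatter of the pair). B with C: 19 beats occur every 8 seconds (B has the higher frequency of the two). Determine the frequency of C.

B is below A, so f_B = 631.2 − 7.4 = 623.8 Hz.
B–C: Beat frequency = 19/8 = 2.375 Hz.
C is below B, so f_C = 623.8 − 2.375 = 621.425 Hz.

621.425 Hz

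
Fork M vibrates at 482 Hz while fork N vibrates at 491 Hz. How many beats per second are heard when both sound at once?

f_beat = |f₁ − f₂|.
|482 − 491| = 9 Hz.

9 Hz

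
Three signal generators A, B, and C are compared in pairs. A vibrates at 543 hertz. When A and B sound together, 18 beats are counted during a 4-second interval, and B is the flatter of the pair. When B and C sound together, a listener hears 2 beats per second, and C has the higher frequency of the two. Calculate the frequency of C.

A–B: Beat frequency = 18/4 = 4.5 Hz.
B is below A, so f_B = 543 − 4.5 = 538.5 Hz.
C is above B, so f_C = 538.5 + 2 = 540.5 Hz.

540.5 Hz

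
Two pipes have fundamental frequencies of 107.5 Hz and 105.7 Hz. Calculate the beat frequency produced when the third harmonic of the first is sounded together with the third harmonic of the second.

5.4 Hz

Third harmonic of the first: 3·107.5 = 322.5 Hz.
Third harmonic of the second: 3·105.7 = 317.1 Hz.
f_beat = |322.5 − 317.1| = 5.4 Hz.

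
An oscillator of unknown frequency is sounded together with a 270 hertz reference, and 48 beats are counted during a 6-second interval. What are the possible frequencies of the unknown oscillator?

262 Hz or 278 Hz

Beat frequency = 48/6 = 8 Hz.
|f − 270| = 8, so f = 270 ± 8.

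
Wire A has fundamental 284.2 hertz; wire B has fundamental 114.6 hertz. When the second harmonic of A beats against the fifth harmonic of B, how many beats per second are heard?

Second harmonic of the first: 2·284.2 = 568.4 Hz.
Fifth harmonic of the second: 5·114.6 = 573.0 Hz.
f_beat = |568.4 − 573.0| = 4.6 Hz.

4.6 Hz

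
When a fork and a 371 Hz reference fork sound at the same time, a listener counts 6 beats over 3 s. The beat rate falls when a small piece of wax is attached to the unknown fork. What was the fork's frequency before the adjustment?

373 Hz

Beat frequency = 6/3 = 2 Hz.
|f − 371| = 2, so the fork was at either 369 Hz or 373 Hz.
Loading a fork with wax lowers its frequency; the adjustment lowers the fork's frequency.
The beat rate fell, so the adjustment moved the fork toward 371 Hz — it must have started above the reference.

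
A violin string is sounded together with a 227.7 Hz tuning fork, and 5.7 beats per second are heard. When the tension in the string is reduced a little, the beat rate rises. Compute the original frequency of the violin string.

|f − 227.7| = 5.7, so the violin string was at either 222 Hz or 233.4 Hz.
Lower tension means lower frequency; the adjustment lowers the violin string's frequency.
The beat rate rose, so the adjustment moved the violin string further from 227.7 Hz — it was already below the reference.

222 Hz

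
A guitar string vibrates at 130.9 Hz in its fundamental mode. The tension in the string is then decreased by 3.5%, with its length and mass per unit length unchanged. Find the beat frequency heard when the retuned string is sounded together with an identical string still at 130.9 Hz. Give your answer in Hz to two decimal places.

2.31 Hz

For a string, f ∝ √T, so the new frequency is 130.9·√0.965 = 128.5888 Hz.
f_beat = |128.5888 − 130.9| = 2.31 Hz.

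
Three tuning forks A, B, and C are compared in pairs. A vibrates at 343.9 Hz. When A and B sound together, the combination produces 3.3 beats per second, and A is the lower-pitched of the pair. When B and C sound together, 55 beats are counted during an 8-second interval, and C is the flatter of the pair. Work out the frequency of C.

340.325 Hz

B is above A, so f_B = 343.9 + 3.3 = 347.2 Hz.
B–C: Beat frequency = 55/8 = 6.875 Hz.
C is below B, so f_C = 347.2 − 6.875 = 340.325 Hz.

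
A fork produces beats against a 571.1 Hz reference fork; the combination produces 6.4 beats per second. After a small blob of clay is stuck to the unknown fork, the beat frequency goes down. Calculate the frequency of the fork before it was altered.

577.5 Hz

|f − 571.1| = 6.4, so the fork was at either 564.7 Hz or 577.5 Hz.
Adding mass to a fork lowers its frequency; the adjustment lowers the fork's frequency.
The beat rate fell, so the adjustment moved the fork toward 571.1 Hz — it must have started above the reference.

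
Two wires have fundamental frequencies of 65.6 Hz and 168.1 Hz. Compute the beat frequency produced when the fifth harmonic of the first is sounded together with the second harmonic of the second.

8.2 Hz

Fifth harmonic of the first: 5·65.6 = 328.0 Hz.
Second harmonic of the second: 2·168.1 = 336.2 Hz.
f_beat = |328.0 − 336.2| = 8.2 Hz.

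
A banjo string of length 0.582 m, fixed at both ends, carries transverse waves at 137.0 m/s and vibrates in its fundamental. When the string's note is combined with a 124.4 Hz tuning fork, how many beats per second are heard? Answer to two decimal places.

For a string fixed at both ends, f_n = n·v/(2L) = 1·137.0/(2·0.582) = 117.6976 Hz.
f_beat = |117.6976 − 124.4| = 6.70 Hz.

6.70 Hz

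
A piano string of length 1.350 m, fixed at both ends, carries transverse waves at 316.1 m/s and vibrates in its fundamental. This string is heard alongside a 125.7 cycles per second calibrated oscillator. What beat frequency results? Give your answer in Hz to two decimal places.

For a string fixed at both ends, f_n = n·v/(2L) = 1·316.1/(2·1.350) = 117.0741 Hz.
f_beat = |117.0741 − 125.7| = 8.63 Hz.

8.63 Hz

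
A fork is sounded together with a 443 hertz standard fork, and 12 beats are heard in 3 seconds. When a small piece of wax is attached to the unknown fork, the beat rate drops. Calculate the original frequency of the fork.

447 Hz

Beat frequency = 12/3 = 4 Hz.
|f − 443| = 4, so the fork was at either 439 Hz or 447 Hz.
Loading a fork with wax lowers its frequency; the adjustment lowers the fork's frequency.
The beat rate fell, so the adjustment moved the fork toward 443 Hz — it must have started above the reference.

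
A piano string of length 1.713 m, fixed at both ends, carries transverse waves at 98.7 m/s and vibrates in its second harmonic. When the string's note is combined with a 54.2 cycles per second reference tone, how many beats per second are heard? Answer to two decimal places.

3.42 Hz

For a string fixed at both ends, f_n = n·v/(2L) = 2·98.7/(2·1.713) = 57.6182 Hz.
f_beat = |57.6182 − 54.2| = 3.42 Hz.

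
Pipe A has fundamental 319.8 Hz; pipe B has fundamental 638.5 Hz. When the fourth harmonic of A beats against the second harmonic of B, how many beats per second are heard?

Fourth harmonic of the first: 4·319.8 = 1279.2 Hz.
Second harmonic of the second: 2·638.5 = 1277.0 Hz.
f_beat = |1279.2 − 1277.0| = 2.2 Hz.

2.2 Hz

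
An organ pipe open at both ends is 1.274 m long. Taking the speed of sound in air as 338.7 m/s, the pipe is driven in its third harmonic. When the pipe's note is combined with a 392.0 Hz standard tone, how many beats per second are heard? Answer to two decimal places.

Open pipe: f_n = n·v/(2L) = 3·338.7/(2·1.274) = 398.7834 Hz.
f_beat = |398.7834 − 392.0| = 6.78 Hz.

6.78 Hz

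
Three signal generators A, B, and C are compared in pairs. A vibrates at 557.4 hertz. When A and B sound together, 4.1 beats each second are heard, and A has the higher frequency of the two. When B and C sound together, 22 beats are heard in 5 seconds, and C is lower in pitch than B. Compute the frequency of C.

B is below A, so f_B = 557.4 − 4.1 = 553.3 Hz.
B–C: Beat frequency = 22/5 = 4.4 Hz.
C is below B, so f_C = 553.3 − 4.4 = 548.9 Hz.

548.9 Hz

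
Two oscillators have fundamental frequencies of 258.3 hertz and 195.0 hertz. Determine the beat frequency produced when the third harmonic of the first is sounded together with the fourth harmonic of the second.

Third harmonic of the first: 3·258.3 = 774.9 Hz.
Fourth harmonic of the second: 4·195.0 = 780.0 Hz.
f_beat = |774.9 − 780.0| = 5.1 Hz.

5.1 Hz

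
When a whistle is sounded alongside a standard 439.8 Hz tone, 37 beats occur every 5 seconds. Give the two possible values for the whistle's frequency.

432.4 Hz or 447.2 Hz

Beat frequency = 37/5 = 7.4 Hz.
|f − 439.8| = 7.4, so f = 439.8 ± 7.4.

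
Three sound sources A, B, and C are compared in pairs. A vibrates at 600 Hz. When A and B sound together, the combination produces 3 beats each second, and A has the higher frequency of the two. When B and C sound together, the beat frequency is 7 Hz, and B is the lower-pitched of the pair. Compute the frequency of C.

B is below A, so f_B = 600 − 3 = 597 Hz.
C is above B, so f_C = 597 + 7 = 604 Hz.

604 Hz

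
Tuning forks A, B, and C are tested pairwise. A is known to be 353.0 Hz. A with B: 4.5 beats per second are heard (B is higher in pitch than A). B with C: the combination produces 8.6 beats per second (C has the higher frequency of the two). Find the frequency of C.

B is above A, so f_B = 353.0 + 4.5 = 357.5 Hz.
C is above B, so f_C = 357.5 + 8.6 = 366.1 Hz.

366.1 Hz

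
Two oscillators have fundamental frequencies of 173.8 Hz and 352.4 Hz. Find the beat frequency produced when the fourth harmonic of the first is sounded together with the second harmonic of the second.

9.6 Hz

Fourth harmonic of the first: 4·173.8 = 695.2 Hz.
Second harmonic of the second: 2·352.4 = 704.8 Hz.
f_beat = |695.2 − 704.8| = 9.6 Hz.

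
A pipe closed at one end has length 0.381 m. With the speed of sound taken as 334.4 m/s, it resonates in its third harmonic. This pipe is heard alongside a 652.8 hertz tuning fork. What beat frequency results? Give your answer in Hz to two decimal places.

5.47 Hz

Closed pipe (odd harmonics): f_n = n·v/(4L) = 3·334.4/(4·0.381) = 658.2677 Hz.
f_beat = |658.2677 − 652.8| = 5.47 Hz.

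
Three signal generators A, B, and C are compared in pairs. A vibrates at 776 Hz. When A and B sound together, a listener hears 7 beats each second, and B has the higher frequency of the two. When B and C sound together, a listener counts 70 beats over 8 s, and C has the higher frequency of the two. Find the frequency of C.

B is above A, so f_B = 776 + 7 = 783 Hz.
B–C: Beat frequency = 70/8 = 8.75 Hz.
C is above B, so f_C = 783 + 8.75 = 791.75 Hz.

791.75 Hz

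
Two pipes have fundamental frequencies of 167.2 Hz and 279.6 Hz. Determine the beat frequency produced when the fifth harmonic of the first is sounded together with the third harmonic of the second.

2.8 Hz

Fifth harmonic of the first: 5·167.2 = 836.0 Hz.
Third harmonic of the second: 3·279.6 = 838.8 Hz.
f_beat = |836.0 − 838.8| = 2.8 Hz.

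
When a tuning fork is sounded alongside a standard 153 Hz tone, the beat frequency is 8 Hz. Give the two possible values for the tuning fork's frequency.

|f − 153| = 8, so f = 153 ± 8.

145 Hz or 161 Hz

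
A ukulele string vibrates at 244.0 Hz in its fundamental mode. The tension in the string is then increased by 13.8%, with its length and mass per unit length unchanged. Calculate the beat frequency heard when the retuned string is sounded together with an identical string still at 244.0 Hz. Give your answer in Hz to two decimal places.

16.29 Hz

For a string, f ∝ √T, so the new frequency is 244.0·√1.138 = 260.2921 Hz.
f_beat = |260.2921 − 244.0| = 16.29 Hz.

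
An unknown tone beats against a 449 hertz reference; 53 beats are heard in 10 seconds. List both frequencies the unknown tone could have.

Beat frequency = 53/10 = 5.3 Hz.
|f − 449| = 5.3, so f = 449 ± 5.3.

443.7 Hz or 454.3 Hz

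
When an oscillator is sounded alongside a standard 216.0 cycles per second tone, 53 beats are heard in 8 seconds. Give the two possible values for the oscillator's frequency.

209.375 Hz or 222.625 Hz

Beat frequency = 53/8 = 6.625 Hz.
|f − 216.0| = 6.625, so f = 216.0 ± 6.625.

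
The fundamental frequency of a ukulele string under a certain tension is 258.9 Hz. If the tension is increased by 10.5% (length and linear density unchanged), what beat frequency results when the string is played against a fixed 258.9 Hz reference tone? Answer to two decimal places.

13.25 Hz

For a string, f ∝ √T, so the new frequency is 258.9·√1.105 = 272.1530 Hz.
f_beat = |272.1530 − 258.9| = 13.25 Hz.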